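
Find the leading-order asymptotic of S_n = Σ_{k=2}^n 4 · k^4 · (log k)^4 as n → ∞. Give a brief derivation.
S_n ~ 4 · n^5 · (log n)^4 / 5

By integral comparison, S_n = ∫_1^n 4 · x^4 · (log x)^4 dx + O(n^4 · (log n)^4). For the integral, the leading term of ∫_1^n x^4 (log x)^4 dx is n^5/5 · (log n)^4 (by repeated integration by parts; each step lowers the log-exponent and produces a relatively O(1/log n) correction). Hence S_n ~ 4 · n^5 · (log n)^4 / 5.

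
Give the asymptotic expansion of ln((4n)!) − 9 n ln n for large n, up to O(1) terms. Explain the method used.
ln((4n)!) − 9 n ln n = −5 n ln n + 4(ln 4 − 1) n + (1/2) ln(2π·4n) + O(1/n)

Stirling: ln((4n)!) = 4n ln(4n) − 4n + (1/2) ln(2π·4n) + O(1/n).
Expand 4n ln(4n) = 4n (ln n + ln 4) = 4n ln n + 4n ln 4.
Subtract 9n ln n: leading term is (4 − 9) n ln n = −5 n ln n. The next term is 4n ln 4 − 4n = 4(ln 4 − 1) n. Then the (1/2) ln(2π·4n) correction.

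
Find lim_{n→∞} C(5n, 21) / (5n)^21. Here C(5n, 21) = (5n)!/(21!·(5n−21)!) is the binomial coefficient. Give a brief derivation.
lim = 1/21! = 1/51090942171709440000

With N = 5n → ∞: C(N, 21) / N^21 = [N(N−1)…(N−20)] / (21! · N^21) = (1/21!) · 1 · (1 − 1/(5n)) · … · (1 − 20/(5n)). Each factor → 1 as N → ∞, so the limit is 1/21! = 1/51090942171709440000.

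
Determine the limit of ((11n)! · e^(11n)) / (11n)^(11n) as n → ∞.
lim = ∞

Stirling: (11n)! ~ sqrt(2π·11n) · (11n/e)^(11n). Hence
  (11n)! · e^(11n) / (11n)^(11n) ~ sqrt(2π·11n) = sqrt(2π·11) · sqrt(n) → ∞.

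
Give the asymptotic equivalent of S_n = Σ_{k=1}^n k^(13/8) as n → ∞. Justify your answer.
S_n ~ (8/21) · n^(21/8)

Integral comparison: Σ_{k=1}^n k^(13/8) = ∫_0^n x^(13/8) dx + O(n^(13/8)). The integral is n^(1 + 13/8) / (1 + 13/8) = n^((13+8)/8) / ((13+8)/8) = (8/21) · n^(21/8).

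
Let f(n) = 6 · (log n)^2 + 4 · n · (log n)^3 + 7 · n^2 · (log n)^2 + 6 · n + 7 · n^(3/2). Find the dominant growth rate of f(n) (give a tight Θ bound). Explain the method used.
f(n) ∈ Θ(n^2 · (log n)^2)

Compare the terms by growth order. For large n, n^a · (log n)^b dominates n^a' · (log n)^b' iff a > a', or (a = a' and b > b'). Ranking the 5 terms shows the dominant one is 7 · n^2 · (log n)^2. Hence f(n) ∈ Θ(n^2 · (log n)^2).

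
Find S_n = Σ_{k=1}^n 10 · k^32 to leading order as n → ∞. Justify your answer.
S_n ~ 10 · n^33 / 33

By integral comparison (Euler-Maclaurin), Σ_{k=1}^n 10 · k^32 = 10 · ∫_0^n x^32 dx + O(n^32) = 10 · n^33/33 + O(n^32). (Equivalently, Faulhaber's formula gives the same leading term.)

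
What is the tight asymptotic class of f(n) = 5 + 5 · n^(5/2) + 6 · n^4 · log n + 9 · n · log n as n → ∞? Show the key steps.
f(n) ∈ Θ(n^4 · log n)

Compare the terms by growth order. For large n, n^a · (log n)^b dominates n^a' · (log n)^b' iff a > a', or (a = a' and b > b'). Ranking the 4 terms shows the dominant one is 6 · n^4 · log n. Hence f(n) ∈ Θ(n^4 · log n).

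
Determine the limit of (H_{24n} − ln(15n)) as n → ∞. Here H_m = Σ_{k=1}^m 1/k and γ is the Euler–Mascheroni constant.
lim = ln(8/5) + γ

By Euler-Maclaurin, H_m = ln m + γ + O(1/m). So
  H_{24n} − ln(15n) = ln(24n) + γ − ln(15n) + O(1/n)
                       = ln(24/15) + γ + O(1/n).
Hence the limit is ln(24/15) + γ (= ln(8/5)).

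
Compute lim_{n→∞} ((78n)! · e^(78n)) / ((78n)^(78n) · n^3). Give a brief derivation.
lim = 0

Stirling: (78n)! ~ sqrt(2π·78n) · (78n/e)^(78n). Hence
  (78n)! · e^(78n) / (78n)^(78n) ~ sqrt(2π·78n).
Dividing by n^3: sqrt(2π·78n) / n^3 = sqrt(2π·78) · n^((1−6)/2), so the expression behaves like sqrt(2π·78) · n^((1−6)/2) → 0.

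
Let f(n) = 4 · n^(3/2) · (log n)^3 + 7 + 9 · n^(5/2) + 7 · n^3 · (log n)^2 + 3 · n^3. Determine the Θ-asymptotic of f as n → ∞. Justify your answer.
f(n) ∈ Θ(n^3 · (log n)^2)

Compare the terms by growth order. For large n, n^a · (log n)^b dominates n^a' · (log n)^b' iff a > a', or (a = a' and b > b'). Ranking the 5 terms shows the dominant one is 7 · n^3 · (log n)^2. Hence f(n) ∈ Θ(n^3 · (log n)^2).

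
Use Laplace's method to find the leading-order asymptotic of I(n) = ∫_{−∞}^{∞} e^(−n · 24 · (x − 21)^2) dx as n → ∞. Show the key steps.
I(n) = sqrt(π/(24n))

Here φ(x) = 24 · (x − 21)^2 has its unique minimum at x* = 21 with φ(x*) = 0 and φ''(x*) = 48. Laplace's method gives
  I(n) ~ e^(−n φ(x*)) · sqrt(2π / (n · φ''(x*))) = sqrt(2π / (48n)) = sqrt(π/(24n)).
This is exact: substituting u = (x − 21)·sqrt(24n) gives I(n) = (1/sqrt(24n)) ∫_{−∞}^{∞} e^(−u^2) du = sqrt(π/(24n)).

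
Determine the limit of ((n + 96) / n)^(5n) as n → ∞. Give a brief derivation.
lim = e^480

Rewrite as (1 + 96/n)^(5n). By the standard limit (1 + x/n)^n → e^x, we have (1 + 96/n)^n → e^96, and raising to the 5th power gives e^480.
More precisely, ln[(1 + 96/n)^(5n)] = 5n · ln(1 + 96/n) = 5n · (96/n + O(1/n^2)) = 480 + O(1/n) → 480.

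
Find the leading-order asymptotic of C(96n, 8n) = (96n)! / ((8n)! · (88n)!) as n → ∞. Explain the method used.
C(96n, 8n) ~ (8916100448256/285311670611)^(8n) · sqrt(6/(11π·8n))

Write N = 8n. Apply Stirling to each factorial:
  (12N)! ~ sqrt(2π·12N) · (12N/e)^(12N),
  N! ~ sqrt(2π N) · (N/e)^N,
  (11N)! ~ sqrt(2π·11N) · (11N/e)^(11N).
The exponential factors combine to (12N)^(12N) / (N^N · (11N)^(11N)) = 12^(12N)/11^(11N) = (12^12/11^11)^N = (8916100448256/285311670611)^N.
The square-root prefactors combine to sqrt(2π·12N) / (sqrt(2π N)·sqrt(2π·11N)) = sqrt(12 / (2π·11·N)) = sqrt(6/(11π·8n)).
Substituting N = 8n: C(96n, 8n) ~ (8916100448256/285311670611)^(8n) · sqrt(6/(11π·8n)).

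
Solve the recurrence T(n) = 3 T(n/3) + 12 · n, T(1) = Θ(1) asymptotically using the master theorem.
T(n) = Θ(n log n)

log_3 3 = 1, and f(n) = 12 · n = Θ(n^(log_3 3)). This is Case 2 of the master theorem: T(n) = Θ(f(n) · log n) = Θ(n log n).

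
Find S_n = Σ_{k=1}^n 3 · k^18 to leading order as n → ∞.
S_n ~ 3 · n^19 / 19

By integral comparison (Euler-Maclaurin), Σ_{k=1}^n 3 · k^18 = 3 · ∫_0^n x^18 dx + O(n^18) = 3 · n^19/19 + O(n^18). (Equivalently, Faulhaber's formula gives the same leading term.)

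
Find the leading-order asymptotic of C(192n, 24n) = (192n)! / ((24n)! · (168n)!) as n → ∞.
C(192n, 24n) ~ (16777216/823543)^(24n) · sqrt(4/(7π·24n))

Write N = 24n. Apply Stirling to each factorial:
  (8N)! ~ sqrt(2π·8N) · (8N/e)^(8N),
  N! ~ sqrt(2π N) · (N/e)^N,
  (7N)! ~ sqrt(2π·7N) · (7N/e)^(7N).
The exponential factors combine to (8N)^(8N) / (N^N · (7N)^(7N)) = 8^(8N)/7^(7N) = (8^8/7^7)^N = (16777216/823543)^N.
The square-root prefactors combine to sqrt(2π·8N) / (sqrt(2π N)·sqrt(2π·7N)) = sqrt(8 / (2π·7·N)) = sqrt(4/(7π·24n)).
Substituting N = 24n: C(192n, 24n) ~ (16777216/823543)^(24n) · sqrt(4/(7π·24n)).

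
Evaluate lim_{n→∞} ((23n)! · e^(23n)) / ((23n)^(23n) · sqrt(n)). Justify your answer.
lim = sqrt(2π·23)

Stirling: (23n)! ~ sqrt(2π·23n) · (23n/e)^(23n). Hence
  (23n)! · e^(23n) / (23n)^(23n) ~ sqrt(2π·23n).
Dividing by sqrt(n): sqrt(2π·23n) / sqrt(n) = sqrt(2π·23) · n^((1−1)/2), so the limit is sqrt(2π·23).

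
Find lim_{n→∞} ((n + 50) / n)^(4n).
lim = e^200

Rewrite as (1 + 50/n)^(4n). By the standard limit (1 + x/n)^n → e^x, we have (1 + 50/n)^n → e^50, and raising to the 4th power gives e^200.
More precisely, ln[(1 + 50/n)^(4n)] = 4n · ln(1 + 50/n) = 4n · (50/n + O(1/n^2)) = 200 + O(1/n) → 200.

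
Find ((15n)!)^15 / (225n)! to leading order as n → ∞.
((15n)!)^15/(225n)! ~ ((2π·15n)^(14/2) / sqrt(15)) · 15^(−15·15n)  →  0

Write N = 15n. Stirling: N! ~ sqrt(2π N)(N/e)^N and (15N)! ~ sqrt(2π·15N)·(15N/e)^(15N).
  (N!)^15/(15N)! ~ (2π N)^(15/2) (N/e)^(15N) / [sqrt(2π·15N) (15N/e)^(15N)]
     = (2π N)^(15/2) / sqrt(2π·15N) · (N/(15N))^(15N)
     = (2π N)^((15−1)/2) / sqrt(15) · 15^(−15N).
Since 15^15 > 1, the factor 15^(−15N) decays exponentially, so the ratio → 0. Substituting N = 15n gives the stated form.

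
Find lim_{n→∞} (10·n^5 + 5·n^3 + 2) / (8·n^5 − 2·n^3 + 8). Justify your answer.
lim = 10/8 = 5/4

For large n the leading n^5 terms dominate both numerator and denominator. Dividing top and bottom by n^5, every other term tends to 0, leaving 10/8 = 5/4.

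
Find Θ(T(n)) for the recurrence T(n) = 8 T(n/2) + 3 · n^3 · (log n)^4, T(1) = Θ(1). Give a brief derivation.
T(n) = Θ(n^3 · (log n)^5)

Here log_2 8 = 3 and f(n) = 3 · n^3 · (log n)^4 = Θ(n^(log_2 8) · (log n)^4). This is the extended Case 2 of the master theorem (f matches the critical exponent up to log factors), giving T(n) = Θ(n^(log_2 8) · (log n)^(4+1)) = Θ(n^3 · (log n)^5).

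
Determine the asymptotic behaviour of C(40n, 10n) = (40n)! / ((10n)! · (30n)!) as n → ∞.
C(40n, 10n) ~ (256/27)^(10n) · sqrt(2/(3π·10n))

Write N = 10n. Apply Stirling to each factorial:
  (4N)! ~ sqrt(2π·4N) · (4N/e)^(4N),
  N! ~ sqrt(2π N) · (N/e)^N,
  (3N)! ~ sqrt(2π·3N) · (3N/e)^(3N).
The exponential factors combine to (4N)^(4N) / (N^N · (3N)^(3N)) = 4^(4N)/3^(3N) = (4^4/3^3)^N = (256/27)^N.
The square-root prefactors combine to sqrt(2π·4N) / (sqrt(2π N)·sqrt(2π·3N)) = sqrt(4 / (2π·3·N)) = sqrt(2/(3π·10n)).
Substituting N = 10n: C(40n, 10n) ~ (256/27)^(10n) · sqrt(2/(3π·10n)).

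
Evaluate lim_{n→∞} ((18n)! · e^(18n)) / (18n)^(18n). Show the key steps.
lim = ∞

Stirling: (18n)! ~ sqrt(2π·18n) · (18n/e)^(18n). Hence
  (18n)! · e^(18n) / (18n)^(18n) ~ sqrt(2π·18n) = sqrt(2π·18) · sqrt(n) → ∞.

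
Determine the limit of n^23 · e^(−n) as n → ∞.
lim = 0

Exponentials with base > 1 dominate every fixed polynomial: for any fixed c, n^c / e^n → 0 as n → ∞ (e.g. by the ratio test, or since e^n grows faster than any power of n). Hence n^23 · e^(−n) = n^23 / e^n → 0.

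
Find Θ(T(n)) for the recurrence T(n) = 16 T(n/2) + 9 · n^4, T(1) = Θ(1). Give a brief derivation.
T(n) = Θ(n^4 log n)

log_2 16 = 4, and f(n) = 9 · n^4 = Θ(n^(log_2 16)). This is Case 2 of the master theorem: T(n) = Θ(f(n) · log n) = Θ(n^4 log n).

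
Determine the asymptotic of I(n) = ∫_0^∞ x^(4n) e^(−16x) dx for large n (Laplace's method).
I(n) ~ (sqrt(2π·4n) / 16) · (4n/(16e))^(4n)

Write the integrand as exp(4n ln x − 16x) and set f(x) = 4n ln x − 16x. Then f'(x) = 4n/x − 16 = 0 at x* = 4n/16, and f''(x*) = −4n/x*^2 = −16^2/(4n). Laplace's method (interior maximum) gives
  I(n) ~ e^(f(x*)) · sqrt(2π / |f''(x*)|)
        = exp(4n ln(4n/16) − 4n) · sqrt(2π · 4n / 16^2)
        = (4n/16)^(4n) e^(−4n) · sqrt(2π·4n) / 16
        = (sqrt(2π·4n) / 16) · (4n/(16e))^(4n).
This matches Γ(4n+1)/16^(4n+1) with Stirling applied to Γ.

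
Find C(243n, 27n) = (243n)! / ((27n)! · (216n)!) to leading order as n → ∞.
C(243n, 27n) ~ (387420489/16777216)^(27n) · sqrt(9/(16π·27n))

Write N = 27n. Apply Stirling to each factorial:
  (9N)! ~ sqrt(2π·9N) · (9N/e)^(9N),
  N! ~ sqrt(2π N) · (N/e)^N,
  (8N)! ~ sqrt(2π·8N) · (8N/e)^(8N).
The exponential factors combine to (9N)^(9N) / (N^N · (8N)^(8N)) = 9^(9N)/8^(8N) = (9^9/8^8)^N = (387420489/16777216)^N.
The square-root prefactors combine to sqrt(2π·9N) / (sqrt(2π N)·sqrt(2π·8N)) = sqrt(9 / (2π·8·N)) = sqrt(9/(16π·27n)).
Substituting N = 27n: C(243n, 27n) ~ (387420489/16777216)^(27n) · sqrt(9/(16π·27n)).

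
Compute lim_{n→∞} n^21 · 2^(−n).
lim = 0

Exponentials with base > 1 dominate every fixed polynomial: for any fixed c, n^c / 2^n → 0 as n → ∞ (e.g. by the ratio test, or by writing 2^n = e^(n ln 2) and noting e^(n ln 2) / n^c → ∞). Hence n^21 · 2^(−n) = n^21 / 2^n → 0.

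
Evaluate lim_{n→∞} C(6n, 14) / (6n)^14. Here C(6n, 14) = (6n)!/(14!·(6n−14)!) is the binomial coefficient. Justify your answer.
lim = 1/14! = 1/87178291200

With N = 6n → ∞: C(N, 14) / N^14 = [N(N−1)…(N−13)] / (14! · N^14) = (1/14!) · 1 · (1 − 1/(6n)) · … · (1 − 13/(6n)). Each factor → 1 as N → ∞, so the limit is 1/14! = 1/87178291200.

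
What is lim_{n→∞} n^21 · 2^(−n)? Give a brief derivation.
lim = 0

Exponentials with base > 1 dominate every fixed polynomial: for any fixed c, n^c / 2^n → 0 as n → ∞ (e.g. by the ratio test, or by writing 2^n = e^(n ln 2) and noting e^(n ln 2) / n^c → ∞). Hence n^21 · 2^(−n) = n^21 / 2^n → 0.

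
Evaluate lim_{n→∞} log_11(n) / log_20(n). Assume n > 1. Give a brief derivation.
lim = ln(20) / ln(11) = log_11(20)

Change of base: log_11(n) = ln n / ln 11 and log_20(n) = ln n / ln 20. The ratio is (ln n / ln 11) · (ln 20 / ln n) = ln 20 / ln 11, a constant independent of n. So the limit is ln 20 / ln 11 = log_11(20).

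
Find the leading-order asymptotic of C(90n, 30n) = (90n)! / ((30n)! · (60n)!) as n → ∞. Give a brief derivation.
C(90n, 30n) ~ (27/4)^(30n) · sqrt(3/(4π·30n))

Write N = 30n. Apply Stirling to each factorial:
  (3N)! ~ sqrt(2π·3N) · (3N/e)^(3N),
  N! ~ sqrt(2π N) · (N/e)^N,
  (2N)! ~ sqrt(2π·2N) · (2N/e)^(2N).
The exponential factors combine to (3N)^(3N) / (N^N · (2N)^(2N)) = 3^(3N)/2^(2N) = (3^3/2^2)^N = (27/4)^N.
The square-root prefactors combine to sqrt(2π·3N) / (sqrt(2π N)·sqrt(2π·2N)) = sqrt(3 / (2π·2·N)) = sqrt(3/(4π·30n)).
Substituting N = 30n: C(90n, 30n) ~ (27/4)^(30n) · sqrt(3/(4π·30n)).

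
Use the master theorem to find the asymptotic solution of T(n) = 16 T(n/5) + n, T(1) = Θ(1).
T(n) = Θ(n^(log_5 16))

Master theorem: compare f(n) = n to n^(log_5 16) where log_5 16 ≈ 1.723. Since 1 < log_5 16, we have f(n) = O(n^(log_5 16 − ε)) for some ε > 0 — Case 1. Hence T(n) = Θ(n^(log_5 16)).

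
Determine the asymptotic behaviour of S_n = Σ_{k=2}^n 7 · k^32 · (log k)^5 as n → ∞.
S_n ~ 7 · n^33 · (log n)^5 / 33

By integral comparison, S_n = ∫_1^n 7 · x^32 · (log x)^5 dx + O(n^32 · (log n)^5). For the integral, the leading term of ∫_1^n x^32 (log x)^5 dx is n^33/33 · (log n)^5 (by repeated integration by parts; each step lowers the log-exponent and produces a relatively O(1/log n) correction). Hence S_n ~ 7 · n^33 · (log n)^5 / 33.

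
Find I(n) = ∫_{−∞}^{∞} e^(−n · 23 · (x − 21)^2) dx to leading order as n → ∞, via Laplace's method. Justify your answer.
I(n) = sqrt(π/(23n))

Here φ(x) = 23 · (x − 21)^2 has its unique minimum at x* = 21 with φ(x*) = 0 and φ''(x*) = 46. Laplace's method gives
  I(n) ~ e^(−n φ(x*)) · sqrt(2π / (n · φ''(x*))) = sqrt(2π / (46n)) = sqrt(π/(23n)).
This is exact: substituting u = (x − 21)·sqrt(23n) gives I(n) = (1/sqrt(23n)) ∫_{−∞}^{∞} e^(−u^2) du = sqrt(π/(23n)).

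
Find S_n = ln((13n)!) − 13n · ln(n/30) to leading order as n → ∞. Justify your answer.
S_n ~ 13n · (ln 390 − 1) + O(ln n)

Stirling: ln((13n)!) = 13n ln(13n) − 13n + O(ln n).
  S_n = 13n ln(13n) − 13n − 13n ln(n/30) + O(ln n)
      = 13n ln(13n) − 13n ln n + 13n ln 30 − 13n + O(ln n)
      = 13n ln 13 + 13n ln 30 − 13n + O(ln n)
      = 13n (ln 390 − 1) + O(ln n).
Numerically ln(390) − 1 ≈ 4.9661.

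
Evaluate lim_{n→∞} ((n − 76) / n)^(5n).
lim = e^(−380)

Rewrite as (1 − 76/n)^(5n). By the standard limit (1 + x/n)^n → e^x, we have (1 − 76/n)^n → e^(−76), and raising to the 5th power gives e^(−380).
More precisely, ln[(1 − 76/n)^(5n)] = 5n · ln(1 − 76/n) = 5n · (-76/n + O(1/n^2)) = -380 + O(1/n) → -380.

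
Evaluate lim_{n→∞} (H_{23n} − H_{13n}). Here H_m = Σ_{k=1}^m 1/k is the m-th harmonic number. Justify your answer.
lim = ln(23/13)

Euler-Maclaurin gives H_m = ln m + γ + 1/(2m) + O(1/m^2). The γ and O(1/m) terms cancel in the difference:
  H_{23n} − H_{13n} = ln(23n) − ln(13n) + O(1/n) = ln(23/13) + O(1/n).
Hence the limit is ln(23/13).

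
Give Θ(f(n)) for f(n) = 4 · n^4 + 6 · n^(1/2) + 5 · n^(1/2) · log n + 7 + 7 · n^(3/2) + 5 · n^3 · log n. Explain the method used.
f(n) ∈ Θ(n^4)

Compare the terms by growth order. For large n, n^a · (log n)^b dominates n^a' · (log n)^b' iff a > a', or (a = a' and b > b'). Ranking the 6 terms shows the dominant one is 4 · n^4. Hence f(n) ∈ Θ(n^4).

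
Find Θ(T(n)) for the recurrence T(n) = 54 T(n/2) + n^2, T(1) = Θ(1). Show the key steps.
T(n) = Θ(n^(log_2 54))

Master theorem: compare f(n) = n^2 to n^(log_2 54) where log_2 54 ≈ 5.755. Since 2 < log_2 54, we have f(n) = O(n^(log_2 54 − ε)) for some ε > 0 — Case 1. Hence T(n) = Θ(n^(log_2 54)).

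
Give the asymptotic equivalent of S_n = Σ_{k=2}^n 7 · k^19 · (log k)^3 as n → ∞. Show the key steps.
S_n ~ 7 · n^20 · (log n)^3 / 20

By integral comparison, S_n = ∫_1^n 7 · x^19 · (log x)^3 dx + O(n^19 · (log n)^3). For the integral, the leading term of ∫_1^n x^19 (log x)^3 dx is n^20/20 · (log n)^3 (by repeated integration by parts; each step lowers the log-exponent and produces a relatively O(1/log n) correction). Hence S_n ~ 7 · n^20 · (log n)^3 / 20.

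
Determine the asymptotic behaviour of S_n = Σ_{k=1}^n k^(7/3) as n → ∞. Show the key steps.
S_n ~ (3/10) · n^(10/3)

Integral comparison: Σ_{k=1}^n k^(7/3) = ∫_0^n x^(7/3) dx + O(n^(7/3)). The integral is n^(1 + 7/3) / (1 + 7/3) = n^((7+3)/3) / ((7+3)/3) = (3/10) · n^(10/3).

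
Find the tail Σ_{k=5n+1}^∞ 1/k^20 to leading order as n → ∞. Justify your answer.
Σ_{k>5n} 1/k^20 ~ 1/(19 · (5n)^19)

Compare to the integral: ∫_{5n}^∞ x^(−20) dx = [−x^(−19)/19]_{5n}^∞ = 1/((20−1)·(5n)^19). Euler-Maclaurin then gives
  Σ_{k>5n} 1/k^20 = ∫_{5n}^∞ dx/x^20 − 1/(2·(5n)^20) + O(1/(5n)^21).
(Equivalently this is ζ(20) − Σ_{k≤5n} 1/k^20.)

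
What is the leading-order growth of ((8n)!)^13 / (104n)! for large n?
((8n)!)^13/(104n)! ~ ((2π·8n)^(12/2) / sqrt(13)) · 13^(−13·8n)  →  0

Write N = 8n. Stirling: N! ~ sqrt(2π N)(N/e)^N and (13N)! ~ sqrt(2π·13N)·(13N/e)^(13N).
  (N!)^13/(13N)! ~ (2π N)^(13/2) (N/e)^(13N) / [sqrt(2π·13N) (13N/e)^(13N)]
     = (2π N)^(13/2) / sqrt(2π·13N) · (N/(13N))^(13N)
     = (2π N)^((13−1)/2) / sqrt(13) · 13^(−13N).
Since 13^13 > 1, the factor 13^(−13N) decays exponentially, so the ratio → 0. Substituting N = 8n gives the stated form.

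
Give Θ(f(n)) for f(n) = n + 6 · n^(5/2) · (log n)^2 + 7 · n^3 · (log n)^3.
f(n) ∈ Θ(n^3 · (log n)^3)

Compare the terms by growth order. For large n, n^a · (log n)^b dominates n^a' · (log n)^b' iff a > a', or (a = a' and b > b'). Ranking the 3 terms shows the dominant one is 7 · n^3 · (log n)^3. Hence f(n) ∈ Θ(n^3 · (log n)^3).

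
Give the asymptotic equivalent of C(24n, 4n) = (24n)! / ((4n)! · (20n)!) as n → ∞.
C(24n, 4n) ~ (46656/3125)^(4n) · sqrt(3/(5π·4n))

Write N = 4n. Apply Stirling to each factorial:
  (6N)! ~ sqrt(2π·6N) · (6N/e)^(6N),
  N! ~ sqrt(2π N) · (N/e)^N,
  (5N)! ~ sqrt(2π·5N) · (5N/e)^(5N).
The exponential factors combine to (6N)^(6N) / (N^N · (5N)^(5N)) = 6^(6N)/5^(5N) = (6^6/5^5)^N = (46656/3125)^N.
The square-root prefactors combine to sqrt(2π·6N) / (sqrt(2π N)·sqrt(2π·5N)) = sqrt(6 / (2π·5·N)) = sqrt(3/(5π·4n)).
Substituting N = 4n: C(24n, 4n) ~ (46656/3125)^(4n) · sqrt(3/(5π·4n)).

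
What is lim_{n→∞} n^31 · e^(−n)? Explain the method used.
lim = 0

Exponentials with base > 1 dominate every fixed polynomial: for any fixed c, n^c / e^n → 0 as n → ∞ (e.g. by the ratio test, or since e^n grows faster than any power of n). Hence n^31 · e^(−n) = n^31 / e^n → 0.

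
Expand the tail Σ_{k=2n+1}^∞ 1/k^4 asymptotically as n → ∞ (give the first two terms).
Σ_{k>2n} 1/k^4 = 1/(3 · (2n)^3) − 1/(2 · (2n)^4) + O(1/(2n)^5)

Compare to the integral: ∫_{2n}^∞ x^(−4) dx = [−x^(−3)/3]_{2n}^∞ = 1/((4−1)·(2n)^3). The Euler-Maclaurin correction adds −f(2n)/2 = −1/(2·(2n)^4). Euler-Maclaurin then gives
  Σ_{k>2n} 1/k^4 = ∫_{2n}^∞ dx/x^4 − 1/(2·(2n)^4) + O(1/(2n)^5).
(Equivalently this is ζ(4) − Σ_{k≤2n} 1/k^4.)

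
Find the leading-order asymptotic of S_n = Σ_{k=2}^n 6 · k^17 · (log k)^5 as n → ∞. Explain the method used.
S_n ~ n^18 · (log n)^5 / 3

By integral comparison, S_n = ∫_1^n 6 · x^17 · (log x)^5 dx + O(n^17 · (log n)^5). For the integral, the leading term of ∫_1^n x^17 (log x)^5 dx is n^18/18 · (log n)^5 (by repeated integration by parts; each step lowers the log-exponent and produces a relatively O(1/log n) correction). Hence S_n ~ n^18 · (log n)^5 / 3.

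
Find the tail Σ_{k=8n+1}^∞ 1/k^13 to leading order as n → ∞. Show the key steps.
Σ_{k>8n} 1/k^13 ~ 1/(12 · (8n)^12)

Compare to the integral: ∫_{8n}^∞ x^(−13) dx = [−x^(−12)/12]_{8n}^∞ = 1/((13−1)·(8n)^12). Euler-Maclaurin then gives
  Σ_{k>8n} 1/k^13 = ∫_{8n}^∞ dx/x^13 − 1/(2·(8n)^13) + O(1/(8n)^14).
(Equivalently this is ζ(13) − Σ_{k≤8n} 1/k^13.)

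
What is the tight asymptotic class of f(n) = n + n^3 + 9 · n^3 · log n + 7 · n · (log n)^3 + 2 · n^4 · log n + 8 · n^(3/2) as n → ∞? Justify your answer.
f(n) ∈ Θ(n^4 · log n)

Compare the terms by growth order. For large n, n^a · (log n)^b dominates n^a' · (log n)^b' iff a > a', or (a = a' and b > b'). Ranking the 6 terms shows the dominant one is 2 · n^4 · log n. Hence f(n) ∈ Θ(n^4 · log n).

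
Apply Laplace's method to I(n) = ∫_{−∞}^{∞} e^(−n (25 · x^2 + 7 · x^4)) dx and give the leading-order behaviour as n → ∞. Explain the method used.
I(n) ~ sqrt(π/(25n))

φ(x) = 25 · x^2 + 7 · x^4 has its unique global minimum at x* = 0 (since φ'(x) = 50x + 28x^3 = 0 only at x = 0 for real x with both coefficients positive, and φ → ∞ as |x| → ∞). At x* = 0, φ(0) = 0 and φ''(0) = 50. Laplace's method then gives
  I(n) ~ sqrt(2π / (n · φ''(0))) · e^(−n φ(0)) = sqrt(2π / (50n)) = sqrt(π/(25n)).
The 7 · x^4 term contributes only at subleading order (an O(1/n) relative correction).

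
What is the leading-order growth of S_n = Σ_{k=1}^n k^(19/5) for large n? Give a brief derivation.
S_n ~ (5/24) · n^(24/5)

Integral comparison: Σ_{k=1}^n k^(19/5) = ∫_0^n x^(19/5) dx + O(n^(19/5)). The integral is n^(1 + 19/5) / (1 + 19/5) = n^((19+5)/5) / ((19+5)/5) = (5/24) · n^(24/5).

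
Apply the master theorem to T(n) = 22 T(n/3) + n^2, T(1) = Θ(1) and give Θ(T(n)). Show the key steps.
T(n) = Θ(n^(log_3 22))

Master theorem: compare f(n) = n^2 to n^(log_3 22) where log_3 22 ≈ 2.814. Since 2 < log_3 22, we have f(n) = O(n^(log_3 22 − ε)) for some ε > 0 — Case 1. Hence T(n) = Θ(n^(log_3 22)).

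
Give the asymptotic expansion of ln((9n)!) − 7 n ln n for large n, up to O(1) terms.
ln((9n)!) − 7 n ln n = 2 n ln n + 9(ln 9 − 1) n + (1/2) ln(2π·9n) + O(1/n)

Stirling: ln((9n)!) = 9n ln(9n) − 9n + (1/2) ln(2π·9n) + O(1/n).
Expand 9n ln(9n) = 9n (ln n + ln 9) = 9n ln n + 9n ln 9.
Subtract 7n ln n: leading term is (9 − 7) n ln n = 2 n ln n. The next term is 9n ln 9 − 9n = 9(ln 9 − 1) n. Then the (1/2) ln(2π·9n) correction.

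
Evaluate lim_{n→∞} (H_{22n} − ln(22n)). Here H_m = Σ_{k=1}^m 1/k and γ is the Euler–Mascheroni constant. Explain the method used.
lim = γ

By Euler-Maclaurin, H_m = ln m + γ + O(1/m). So
  H_{22n} − ln(22n) = ln(22n) + γ − ln(22n) + O(1/n)
                       = ln(22/22) + γ + O(1/n).
Hence the limit is γ (since ln 1 = 0).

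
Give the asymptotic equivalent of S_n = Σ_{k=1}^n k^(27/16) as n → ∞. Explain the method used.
S_n ~ (16/43) · n^(43/16)

Integral comparison: Σ_{k=1}^n k^(27/16) = ∫_0^n x^(27/16) dx + O(n^(27/16)). The integral is n^(1 + 27/16) / (1 + 27/16) = n^((27+16)/16) / ((27+16)/16) = (16/43) · n^(43/16).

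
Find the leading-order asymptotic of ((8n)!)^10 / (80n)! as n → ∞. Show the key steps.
((8n)!)^10/(80n)! ~ ((2π·8n)^(9/2) / sqrt(10)) · 10^(−10·8n)  →  0

Write N = 8n. Stirling: N! ~ sqrt(2π N)(N/e)^N and (10N)! ~ sqrt(2π·10N)·(10N/e)^(10N).
  (N!)^10/(10N)! ~ (2π N)^(10/2) (N/e)^(10N) / [sqrt(2π·10N) (10N/e)^(10N)]
     = (2π N)^(10/2) / sqrt(2π·10N) · (N/(10N))^(10N)
     = (2π N)^((10−1)/2) / sqrt(10) · 10^(−10N).
Since 10^10 > 1, the factor 10^(−10N) decays exponentially, so the ratio → 0. Substituting N = 8n gives the stated form.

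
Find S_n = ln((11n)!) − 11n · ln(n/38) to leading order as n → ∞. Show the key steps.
S_n ~ 11n · (ln 418 − 1) + O(ln n)

Stirling: ln((11n)!) = 11n ln(11n) − 11n + O(ln n).
  S_n = 11n ln(11n) − 11n − 11n ln(n/38) + O(ln n)
      = 11n ln(11n) − 11n ln n + 11n ln 38 − 11n + O(ln n)
      = 11n ln 11 + 11n ln 38 − 11n + O(ln n)
      = 11n (ln 418 − 1) + O(ln n).
Numerically ln(418) − 1 ≈ 5.0355.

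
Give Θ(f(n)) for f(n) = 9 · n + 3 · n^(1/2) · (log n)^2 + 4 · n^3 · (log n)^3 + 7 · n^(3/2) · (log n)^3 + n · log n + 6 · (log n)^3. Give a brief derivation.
f(n) ∈ Θ(n^3 · (log n)^3)

Compare the terms by growth order. For large n, n^a · (log n)^b dominates n^a' · (log n)^b' iff a > a', or (a = a' and b > b'). Ranking the 6 terms shows the dominant one is 4 · n^3 · (log n)^3. Hence f(n) ∈ Θ(n^3 · (log n)^3).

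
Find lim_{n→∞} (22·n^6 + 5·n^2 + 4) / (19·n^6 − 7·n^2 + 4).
lim = 22/19

For large n the leading n^6 terms dominate both numerator and denominator. Dividing top and bottom by n^6, every other term tends to 0, leaving 22/19.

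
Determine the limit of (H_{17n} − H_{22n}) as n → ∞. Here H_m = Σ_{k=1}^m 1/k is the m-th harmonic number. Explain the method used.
lim = ln(17/22)

Euler-Maclaurin gives H_m = ln m + γ + 1/(2m) + O(1/m^2). The γ and O(1/m) terms cancel in the difference:
  H_{17n} − H_{22n} = ln(17n) − ln(22n) + O(1/n) = ln(17/22) + O(1/n).
Hence the limit is ln(17/22).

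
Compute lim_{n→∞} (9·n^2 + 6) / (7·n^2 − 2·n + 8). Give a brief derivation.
lim = 9/7

For large n the leading n^2 terms dominate both numerator and denominator. Dividing top and bottom by n^2, every other term tends to 0, leaving 9/7.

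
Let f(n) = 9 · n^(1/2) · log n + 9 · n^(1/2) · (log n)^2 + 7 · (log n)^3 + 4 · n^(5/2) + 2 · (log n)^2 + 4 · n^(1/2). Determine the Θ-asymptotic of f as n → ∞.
f(n) ∈ Θ(n^(5/2))

Compare the terms by growth order. For large n, n^a · (log n)^b dominates n^a' · (log n)^b' iff a > a', or (a = a' and b > b'). Ranking the 6 terms shows the dominant one is 4 · n^(5/2). Hence f(n) ∈ Θ(n^(5/2)).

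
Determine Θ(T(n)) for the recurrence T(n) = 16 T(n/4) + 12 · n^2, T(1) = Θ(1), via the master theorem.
T(n) = Θ(n^2 log n)

log_4 16 = 2, and f(n) = 12 · n^2 = Θ(n^(log_4 16)). This is Case 2 of the master theorem: T(n) = Θ(f(n) · log n) = Θ(n^2 log n).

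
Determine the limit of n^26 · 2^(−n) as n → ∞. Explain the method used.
lim = 0

Exponentials with base > 1 dominate every fixed polynomial: for any fixed c, n^c / 2^n → 0 as n → ∞ (e.g. by the ratio test, or by writing 2^n = e^(n ln 2) and noting e^(n ln 2) / n^c → ∞). Hence n^26 · 2^(−n) = n^26 / 2^n → 0.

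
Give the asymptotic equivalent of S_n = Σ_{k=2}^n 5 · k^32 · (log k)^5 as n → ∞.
S_n ~ 5 · n^33 · (log n)^5 / 33

By integral comparison, S_n = ∫_1^n 5 · x^32 · (log x)^5 dx + O(n^32 · (log n)^5). For the integral, the leading term of ∫_1^n x^32 (log x)^5 dx is n^33/33 · (log n)^5 (by repeated integration by parts; each step lowers the log-exponent and produces a relatively O(1/log n) correction). Hence S_n ~ 5 · n^33 · (log n)^5 / 33.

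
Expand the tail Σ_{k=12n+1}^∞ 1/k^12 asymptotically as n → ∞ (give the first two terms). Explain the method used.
Σ_{k>12n} 1/k^12 = 1/(11 · (12n)^11) − 1/(2 · (12n)^12) + O(1/(12n)^13)

Compare to the integral: ∫_{12n}^∞ x^(−12) dx = [−x^(−11)/11]_{12n}^∞ = 1/((12−1)·(12n)^11). The Euler-Maclaurin correction adds −f(12n)/2 = −1/(2·(12n)^12). Euler-Maclaurin then gives
  Σ_{k>12n} 1/k^12 = ∫_{12n}^∞ dx/x^12 − 1/(2·(12n)^12) + O(1/(12n)^13).
(Equivalently this is ζ(12) − Σ_{k≤12n} 1/k^12.)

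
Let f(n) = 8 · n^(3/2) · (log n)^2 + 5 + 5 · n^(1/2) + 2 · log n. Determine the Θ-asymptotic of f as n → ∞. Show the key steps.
f(n) ∈ Θ(n^(3/2) · (log n)^2)

Compare the terms by growth order. For large n, n^a · (log n)^b dominates n^a' · (log n)^b' iff a > a', or (a = a' and b > b'). Ranking the 4 terms shows the dominant one is 8 · n^(3/2) · (log n)^2. Hence f(n) ∈ Θ(n^(3/2) · (log n)^2).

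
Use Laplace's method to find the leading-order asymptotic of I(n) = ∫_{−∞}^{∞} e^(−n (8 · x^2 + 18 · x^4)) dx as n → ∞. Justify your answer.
I(n) ~ sqrt(π/(8n))

φ(x) = 8 · x^2 + 18 · x^4 has its unique global minimum at x* = 0 (since φ'(x) = 16x + 72x^3 = 0 only at x = 0 for real x with both coefficients positive, and φ → ∞ as |x| → ∞). At x* = 0, φ(0) = 0 and φ''(0) = 16. Laplace's method then gives
  I(n) ~ sqrt(2π / (n · φ''(0))) · e^(−n φ(0)) = sqrt(2π / (16n)) = sqrt(π/(8n)).
The 18 · x^4 term contributes only at subleading order (an O(1/n) relative correction).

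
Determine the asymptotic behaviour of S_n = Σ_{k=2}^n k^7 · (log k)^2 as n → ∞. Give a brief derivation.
S_n ~ n^8 · (log n)^2 / 8

By integral comparison, S_n = ∫_1^n x^7 · (log x)^2 dx + O(n^7 · (log n)^2). For the integral, the leading term of ∫_1^n x^7 (log x)^2 dx is n^8/8 · (log n)^2 (by repeated integration by parts; each step lowers the log-exponent and produces a relatively O(1/log n) correction). Hence S_n ~ n^8 · (log n)^2 / 8.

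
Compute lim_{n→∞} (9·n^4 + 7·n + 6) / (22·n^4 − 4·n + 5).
lim = 9/22

For large n the leading n^4 terms dominate both numerator and denominator. Dividing top and bottom by n^4, every other term tends to 0, leaving 9/22.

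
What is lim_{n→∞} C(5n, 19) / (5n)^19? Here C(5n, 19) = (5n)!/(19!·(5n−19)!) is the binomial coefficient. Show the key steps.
lim = 1/19! = 1/121645100408832000

With N = 5n → ∞: C(N, 19) / N^19 = [N(N−1)…(N−18)] / (19! · N^19) = (1/19!) · 1 · (1 − 1/(5n)) · … · (1 − 18/(5n)). Each factor → 1 as N → ∞, so the limit is 1/19! = 1/121645100408832000.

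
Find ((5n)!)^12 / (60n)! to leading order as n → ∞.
((5n)!)^12/(60n)! ~ ((2π·5n)^(11/2) / sqrt(12)) · 12^(−12·5n)  →  0

Write N = 5n. Stirling: N! ~ sqrt(2π N)(N/e)^N and (12N)! ~ sqrt(2π·12N)·(12N/e)^(12N).
  (N!)^12/(12N)! ~ (2π N)^(12/2) (N/e)^(12N) / [sqrt(2π·12N) (12N/e)^(12N)]
     = (2π N)^(12/2) / sqrt(2π·12N) · (N/(12N))^(12N)
     = (2π N)^((12−1)/2) / sqrt(12) · 12^(−12N).
Since 12^12 > 1, the factor 12^(−12N) decays exponentially, so the ratio → 0. Substituting N = 5n gives the stated form.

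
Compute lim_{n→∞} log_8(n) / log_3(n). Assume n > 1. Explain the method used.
lim = ln(3) / ln(8) = log_8(3)

Change of base: log_8(n) = ln n / ln 8 and log_3(n) = ln n / ln 3. The ratio is (ln n / ln 8) · (ln 3 / ln n) = ln 3 / ln 8, a constant independent of n. So the limit is ln 3 / ln 8 = log_8(3).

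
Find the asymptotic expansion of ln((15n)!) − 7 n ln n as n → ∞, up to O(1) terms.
ln((15n)!) − 7 n ln n = 8 n ln n + 15(ln 15 − 1) n + (1/2) ln(2π·15n) + O(1/n)

Stirling: ln((15n)!) = 15n ln(15n) − 15n + (1/2) ln(2π·15n) + O(1/n).
Expand 15n ln(15n) = 15n (ln n + ln 15) = 15n ln n + 15n ln 15.
Subtract 7n ln n: leading term is (15 − 7) n ln n = 8 n ln n. The next term is 15n ln 15 − 15n = 15(ln 15 − 1) n. Then the (1/2) ln(2π·15n) correction.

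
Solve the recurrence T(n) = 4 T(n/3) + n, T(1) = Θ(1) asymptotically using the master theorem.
T(n) = Θ(n^(log_3 4))

Master theorem: compare f(n) = n to n^(log_3 4) where log_3 4 ≈ 1.262. Since 1 < log_3 4, we have f(n) = O(n^(log_3 4 − ε)) for some ε > 0 — Case 1. Hence T(n) = Θ(n^(log_3 4)).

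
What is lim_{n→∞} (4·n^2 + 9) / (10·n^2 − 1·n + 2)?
lim = 4/10 = 2/5

For large n the leading n^2 terms dominate both numerator and denominator. Dividing top and bottom by n^2, every other term tends to 0, leaving 4/10 = 2/5.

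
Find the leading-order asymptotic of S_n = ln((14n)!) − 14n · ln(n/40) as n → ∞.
S_n ~ 14n · (ln 560 − 1) + O(ln n)

Stirling: ln((14n)!) = 14n ln(14n) − 14n + O(ln n).
  S_n = 14n ln(14n) − 14n − 14n ln(n/40) + O(ln n)
      = 14n ln(14n) − 14n ln n + 14n ln 40 − 14n + O(ln n)
      = 14n ln 14 + 14n ln 40 − 14n + O(ln n)
      = 14n (ln 560 − 1) + O(ln n).
Numerically ln(560) − 1 ≈ 5.3279.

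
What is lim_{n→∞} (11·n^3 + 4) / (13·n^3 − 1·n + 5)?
lim = 11/13

For large n the leading n^3 terms dominate both numerator and denominator. Dividing top and bottom by n^3, every other term tends to 0, leaving 11/13.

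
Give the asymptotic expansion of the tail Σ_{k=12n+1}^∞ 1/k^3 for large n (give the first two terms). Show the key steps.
Σ_{k>12n} 1/k^3 = 1/(2 · (12n)^2) − 1/(2 · (12n)^3) + O(1/(12n)^4)

Compare to the integral: ∫_{12n}^∞ x^(−3) dx = [−x^(−2)/2]_{12n}^∞ = 1/((3−1)·(12n)^2). The Euler-Maclaurin correction adds −f(12n)/2 = −1/(2·(12n)^3). Euler-Maclaurin then gives
  Σ_{k>12n} 1/k^3 = ∫_{12n}^∞ dx/x^3 − 1/(2·(12n)^3) + O(1/(12n)^4).
(Equivalently this is ζ(3) − Σ_{k≤12n} 1/k^3.)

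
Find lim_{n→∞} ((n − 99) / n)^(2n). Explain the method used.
lim = e^(−198)

Rewrite as (1 − 99/n)^(2n). By the standard limit (1 + x/n)^n → e^x, we have (1 − 99/n)^n → e^(−99), and raising to the 2nd power gives e^(−198).
More precisely, ln[(1 − 99/n)^(2n)] = 2n · ln(1 − 99/n) = 2n · (-99/n + O(1/n^2)) = -198 + O(1/n) → -198.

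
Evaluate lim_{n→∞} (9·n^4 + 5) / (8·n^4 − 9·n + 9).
lim = 9/8

For large n the leading n^4 terms dominate both numerator and denominator. Dividing top and bottom by n^4, every other term tends to 0, leaving 9/8.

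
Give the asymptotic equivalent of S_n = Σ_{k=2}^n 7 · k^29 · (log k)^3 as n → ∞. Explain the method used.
S_n ~ 7 · n^30 · (log n)^3 / 30

By integral comparison, S_n = ∫_1^n 7 · x^29 · (log x)^3 dx + O(n^29 · (log n)^3). For the integral, the leading term of ∫_1^n x^29 (log x)^3 dx is n^30/30 · (log n)^3 (by repeated integration by parts; each step lowers the log-exponent and produces a relatively O(1/log n) correction). Hence S_n ~ 7 · n^30 · (log n)^3 / 30.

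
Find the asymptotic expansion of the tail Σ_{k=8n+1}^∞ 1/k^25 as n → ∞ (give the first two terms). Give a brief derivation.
Σ_{k>8n} 1/k^25 = 1/(24 · (8n)^24) − 1/(2 · (8n)^25) + O(1/(8n)^26)

Compare to the integral: ∫_{8n}^∞ x^(−25) dx = [−x^(−24)/24]_{8n}^∞ = 1/((25−1)·(8n)^24). The Euler-Maclaurin correction adds −f(8n)/2 = −1/(2·(8n)^25). Euler-Maclaurin then gives
  Σ_{k>8n} 1/k^25 = ∫_{8n}^∞ dx/x^25 − 1/(2·(8n)^25) + O(1/(8n)^26).
(Equivalently this is ζ(25) − Σ_{k≤8n} 1/k^25.)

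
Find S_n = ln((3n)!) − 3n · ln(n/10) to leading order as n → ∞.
S_n ~ 3n · (ln 30 − 1) + O(ln n)

Stirling: ln((3n)!) = 3n ln(3n) − 3n + O(ln n).
  S_n = 3n ln(3n) − 3n − 3n ln(n/10) + O(ln n)
      = 3n ln(3n) − 3n ln n + 3n ln 10 − 3n + O(ln n)
      = 3n ln 3 + 3n ln 10 − 3n + O(ln n)
      = 3n (ln 30 − 1) + O(ln n).
Numerically ln(30) − 1 ≈ 2.4012.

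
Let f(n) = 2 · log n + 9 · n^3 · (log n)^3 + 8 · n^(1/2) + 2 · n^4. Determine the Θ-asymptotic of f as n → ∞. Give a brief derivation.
f(n) ∈ Θ(n^4)

Compare the terms by growth order. For large n, n^a · (log n)^b dominates n^a' · (log n)^b' iff a > a', or (a = a' and b > b'). Ranking the 4 terms shows the dominant one is 2 · n^4. Hence f(n) ∈ Θ(n^4).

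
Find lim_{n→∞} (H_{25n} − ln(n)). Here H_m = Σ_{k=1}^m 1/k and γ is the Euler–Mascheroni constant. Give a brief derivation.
lim = ln 25 + γ

By Euler-Maclaurin, H_m = ln m + γ + O(1/m). So
  H_{25n} − ln(n) = ln(25n) + γ − ln(n) + O(1/n)
                       = ln(25/1) + γ + O(1/n).
Hence the limit is ln(25/1) + γ.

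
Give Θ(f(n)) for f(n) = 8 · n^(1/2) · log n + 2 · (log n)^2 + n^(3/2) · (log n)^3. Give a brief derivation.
f(n) ∈ Θ(n^(3/2) · (log n)^3)

Compare the terms by growth order. For large n, n^a · (log n)^b dominates n^a' · (log n)^b' iff a > a', or (a = a' and b > b'). Ranking the 3 terms shows the dominant one is n^(3/2) · (log n)^3. Hence f(n) ∈ Θ(n^(3/2) · (log n)^3).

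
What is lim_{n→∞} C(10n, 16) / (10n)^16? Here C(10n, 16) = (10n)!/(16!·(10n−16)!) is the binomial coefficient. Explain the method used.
lim = 1/16! = 1/20922789888000

With N = 10n → ∞: C(N, 16) / N^16 = [N(N−1)…(N−15)] / (16! · N^16) = (1/16!) · 1 · (1 − 1/(10n)) · … · (1 − 15/(10n)). Each factor → 1 as N → ∞, so the limit is 1/16! = 1/20922789888000.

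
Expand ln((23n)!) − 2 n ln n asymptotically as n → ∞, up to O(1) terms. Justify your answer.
ln((23n)!) − 2 n ln n = 21 n ln n + 23(ln 23 − 1) n + (1/2) ln(2π·23n) + O(1/n)

Stirling: ln((23n)!) = 23n ln(23n) − 23n + (1/2) ln(2π·23n) + O(1/n).
Expand 23n ln(23n) = 23n (ln n + ln 23) = 23n ln n + 23n ln 23.
Subtract 2n ln n: leading term is (23 − 2) n ln n = 21 n ln n. The next term is 23n ln 23 − 23n = 23(ln 23 − 1) n. Then the (1/2) ln(2π·23n) correction.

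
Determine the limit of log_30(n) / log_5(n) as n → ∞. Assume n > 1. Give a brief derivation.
lim = ln(5) / ln(30) = log_30(5)

Change of base: log_30(n) = ln n / ln 30 and log_5(n) = ln n / ln 5. The ratio is (ln n / ln 30) · (ln 5 / ln n) = ln 5 / ln 30, a constant independent of n. So the limit is ln 5 / ln 30 = log_30(5).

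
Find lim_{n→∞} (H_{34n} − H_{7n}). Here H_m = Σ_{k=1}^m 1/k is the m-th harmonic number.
lim = ln(34/7)

Euler-Maclaurin gives H_m = ln m + γ + 1/(2m) + O(1/m^2). The γ and O(1/m) terms cancel in the difference:
  H_{34n} − H_{7n} = ln(34n) − ln(7n) + O(1/n) = ln(34/7) + O(1/n).
Hence the limit is ln(34/7).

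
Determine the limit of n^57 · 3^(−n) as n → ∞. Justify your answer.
lim = 0

Exponentials with base > 1 dominate every fixed polynomial: for any fixed c, n^c / 3^n → 0 as n → ∞ (e.g. by the ratio test, or by writing 3^n = e^(n ln 3) and noting e^(n ln 3) / n^c → ∞). Hence n^57 · 3^(−n) = n^57 / 3^n → 0.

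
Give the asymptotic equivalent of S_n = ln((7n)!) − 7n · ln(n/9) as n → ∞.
S_n ~ 7n · (ln 63 − 1) + O(ln n)

Stirling: ln((7n)!) = 7n ln(7n) − 7n + O(ln n).
  S_n = 7n ln(7n) − 7n − 7n ln(n/9) + O(ln n)
      = 7n ln(7n) − 7n ln n + 7n ln 9 − 7n + O(ln n)
      = 7n ln 7 + 7n ln 9 − 7n + O(ln n)
      = 7n (ln 63 − 1) + O(ln n).
Numerically ln(63) − 1 ≈ 3.1431.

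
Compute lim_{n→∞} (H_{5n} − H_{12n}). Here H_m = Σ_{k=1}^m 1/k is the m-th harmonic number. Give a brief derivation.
lim = ln(5/12)

Euler-Maclaurin gives H_m = ln m + γ + 1/(2m) + O(1/m^2). The γ and O(1/m) terms cancel in the difference:
  H_{5n} − H_{12n} = ln(5n) − ln(12n) + O(1/n) = ln(5/12) + O(1/n).
Hence the limit is ln(5/12).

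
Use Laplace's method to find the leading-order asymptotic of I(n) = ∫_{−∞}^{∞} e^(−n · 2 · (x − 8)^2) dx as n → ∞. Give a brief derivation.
I(n) = sqrt(π/(2n))

Here φ(x) = 2 · (x − 8)^2 has its unique minimum at x* = 8 with φ(x*) = 0 and φ''(x*) = 4. Laplace's method gives
  I(n) ~ e^(−n φ(x*)) · sqrt(2π / (n · φ''(x*))) = sqrt(2π / (4n)) = sqrt(π/(2n)).
This is exact: substituting u = (x − 8)·sqrt(2n) gives I(n) = (1/sqrt(2n)) ∫_{−∞}^{∞} e^(−u^2) du = sqrt(π/(2n)).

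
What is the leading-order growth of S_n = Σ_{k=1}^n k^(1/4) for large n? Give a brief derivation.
S_n ~ (4/5) · n^(5/4)

Integral comparison: Σ_{k=1}^n k^(1/4) = ∫_0^n x^(1/4) dx + O(n^(1/4)). The integral is n^(1 + 1/4) / (1 + 1/4) = n^((1+4)/4) / ((1+4)/4) = (4/5) · n^(5/4).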